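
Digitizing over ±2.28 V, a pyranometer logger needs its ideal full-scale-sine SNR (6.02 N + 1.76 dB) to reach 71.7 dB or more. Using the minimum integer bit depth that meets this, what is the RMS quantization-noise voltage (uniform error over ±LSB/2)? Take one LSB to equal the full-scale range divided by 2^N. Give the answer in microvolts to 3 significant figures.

Full-scale range = 2.28 V − (-2.28 V) = 4.56 V.
N ≥ (71.7 − 1.76)/6.02 = 11.618 → N_min = 12.
LSB = 4.56 V / 2^12 = 1.1133 mV.
σ_q = LSB/√12 = 1.1133 mV/3.4641 = 321 µV.

321 µV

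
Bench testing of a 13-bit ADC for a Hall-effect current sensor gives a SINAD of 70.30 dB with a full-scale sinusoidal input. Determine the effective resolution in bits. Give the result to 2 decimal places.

ENOB = (70.30 − 1.76)/6.02 = 11.3854 bits.

11.39 bits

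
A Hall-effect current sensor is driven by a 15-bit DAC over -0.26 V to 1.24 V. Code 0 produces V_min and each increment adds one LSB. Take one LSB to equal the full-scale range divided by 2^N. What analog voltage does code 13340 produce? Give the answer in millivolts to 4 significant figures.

Full-scale range = 1.24 V − (-0.26 V) = 1.5 V. LSB = 1.5 V / 2^15.
Output = V_min + (13340/32768) × range = -0.26 + 0.407104 × 1.5 V
      = -0.26 + 0.610657 = 0.350657 V.

350.7 mV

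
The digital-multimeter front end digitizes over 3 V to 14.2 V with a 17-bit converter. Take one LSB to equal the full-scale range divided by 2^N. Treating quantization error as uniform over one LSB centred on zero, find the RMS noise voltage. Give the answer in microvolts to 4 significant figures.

Span: 14.2 V − (3 V) = 11.2 V.
LSB = 11.2 V / 2^17 = 85.4492 µV.
For a uniform distribution on [−LSB/2, +LSB/2], V_rms = LSB/√12 = 85.4492 µV/3.4641 = 24.67 µV.

24.67 µV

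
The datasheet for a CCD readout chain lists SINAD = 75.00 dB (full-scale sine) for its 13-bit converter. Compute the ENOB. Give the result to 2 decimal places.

12.17 bits

(75.00 − 1.76) / 6.02 = 73.24/6.02 = 12.1661 effective bits.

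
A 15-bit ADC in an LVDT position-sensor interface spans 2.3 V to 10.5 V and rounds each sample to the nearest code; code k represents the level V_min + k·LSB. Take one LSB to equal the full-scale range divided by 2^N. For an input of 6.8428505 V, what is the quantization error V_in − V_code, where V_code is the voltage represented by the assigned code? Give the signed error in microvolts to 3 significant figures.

Span: 10.5 V − (2.3 V) = 8.2 V. LSB = 8.2 V / 2^15 ≈ 250.2 µV.
(6.8428505 − (2.3)) / LSB = 4.5428505 × 32768/8.2 = 18153.6738. Nearest integer: k = 18154.
V_code = 2.3 + (18154/32768) × 8.2 = 6.8429321289 V.
e = 6.8428505 − (6.8429321289) = −81.6 µV.

−81.6 µV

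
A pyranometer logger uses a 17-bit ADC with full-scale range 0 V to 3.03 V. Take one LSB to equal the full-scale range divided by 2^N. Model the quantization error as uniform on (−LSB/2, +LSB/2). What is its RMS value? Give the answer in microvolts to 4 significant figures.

6.673 µV

Full-scale range = 3.03 V.
LSB = 3.03 V ÷ 2^17 = 3.03/131072 V = 23.1171 µV.
For a uniform distribution on [−LSB/2, +LSB/2], V_rms = LSB/√12 = 23.1171 µV/3.4641 = 6.673 µV.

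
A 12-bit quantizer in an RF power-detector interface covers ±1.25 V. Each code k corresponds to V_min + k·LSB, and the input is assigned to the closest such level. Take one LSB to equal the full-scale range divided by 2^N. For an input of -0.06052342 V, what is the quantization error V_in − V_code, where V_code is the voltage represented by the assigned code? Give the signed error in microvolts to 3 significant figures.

−98.6 µV

Full-scale range = 1.25 V − (-1.25 V) = 2.5 V. LSB = 2.5 V / 2^12 ≈ 0.6104 mV.
(V_in − V_min)/LSB = (-0.06052342 − (-1.25)) × 4096/2.5 = 1948.8384 → nearest code k = 1949.
V_code = -1.25 + (1949/4096) × 2.5 = -0.06042480469 V.
Error = V_in − V_code = -0.06052342 − (-0.06042480469) = −98.6 µV.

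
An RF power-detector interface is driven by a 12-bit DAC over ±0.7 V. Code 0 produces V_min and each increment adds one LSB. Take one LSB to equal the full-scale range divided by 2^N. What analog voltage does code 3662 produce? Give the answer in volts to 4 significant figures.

Span: 0.7 V − (-0.7 V) = 1.4 V. LSB = 1.4 V / 2^12.
V_out = -0.7 + 3662 × (1.4/4096) V
      = -0.7 + 1.25166 = 0.551660 V.

0.5517 V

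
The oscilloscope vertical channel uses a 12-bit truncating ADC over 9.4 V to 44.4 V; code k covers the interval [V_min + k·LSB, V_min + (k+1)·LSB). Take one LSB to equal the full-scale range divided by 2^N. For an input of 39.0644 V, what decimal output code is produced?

Range = 44.4 − (9.4) = 35 V. LSB = 35 V / 2^12 ≈ 8.545 mV.
V_in − V_min = 39.0644 − (9.4) = 29.6644 V.
Divide by LSB: 29.6644 × 4096/35 = 3471.5824.
Truncating gives code 3471.

3471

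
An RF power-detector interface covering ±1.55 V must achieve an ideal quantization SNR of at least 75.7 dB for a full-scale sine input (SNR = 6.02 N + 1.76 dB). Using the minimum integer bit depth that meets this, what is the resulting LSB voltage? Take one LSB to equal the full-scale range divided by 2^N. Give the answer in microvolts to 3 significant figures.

378 µV

The full-scale span is 1.55 − (-1.55) = 3.1 V.
6.02 N + 1.76 ≥ 75.7 gives N ≥ 12.282, so the minimum integer is 13.
LSB = 3.1 V / 2^13 = 378 µV.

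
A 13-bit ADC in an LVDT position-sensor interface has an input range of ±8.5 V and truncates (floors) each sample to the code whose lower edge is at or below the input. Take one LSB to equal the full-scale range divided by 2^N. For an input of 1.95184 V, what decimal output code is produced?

5036

Range = 8.5 − (-8.5) = 17 V. LSB = 17 V / 2^13 ≈ 2.075 mV.
(V_in − V_min) × 2^13/range = (1.95184 − (-8.5)) × 8192/17 = 5036.557.
Floor → code = 5036.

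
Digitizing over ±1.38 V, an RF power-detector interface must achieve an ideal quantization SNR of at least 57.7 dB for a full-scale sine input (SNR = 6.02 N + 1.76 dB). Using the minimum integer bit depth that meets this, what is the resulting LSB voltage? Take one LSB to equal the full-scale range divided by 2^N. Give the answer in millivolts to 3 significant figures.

2.70 mV

Span: 1.38 V − (-1.38 V) = 2.76 V.
N ≥ (57.7 − 1.76)/6.02 = 9.292 → N_min = 10.
LSB = 2.76 V / 2^10 = 2.70 mV.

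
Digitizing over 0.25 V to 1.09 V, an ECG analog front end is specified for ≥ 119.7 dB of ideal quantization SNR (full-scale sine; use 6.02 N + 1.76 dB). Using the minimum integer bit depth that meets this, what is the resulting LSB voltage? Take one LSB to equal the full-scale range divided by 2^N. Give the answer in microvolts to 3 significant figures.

The full-scale span is 1.09 − (0.25) = 0.84 V.
6.02 N + 1.76 ≥ 119.7 gives N ≥ 19.591, so the minimum integer is 20.
LSB = 0.84 V / 2^20 = 0.801 µV.

0.801 µV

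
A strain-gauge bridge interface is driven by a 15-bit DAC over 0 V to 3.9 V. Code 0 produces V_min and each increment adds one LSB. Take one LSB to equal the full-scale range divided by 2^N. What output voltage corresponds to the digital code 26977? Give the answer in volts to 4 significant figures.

V_FS = 3.9 V. LSB = 3.9 V / 2^15.
V_out = 0 + 26977 × (3.9/32768) V
      = 0 V + 3.21076 V = 3.21076 V.

3.211 V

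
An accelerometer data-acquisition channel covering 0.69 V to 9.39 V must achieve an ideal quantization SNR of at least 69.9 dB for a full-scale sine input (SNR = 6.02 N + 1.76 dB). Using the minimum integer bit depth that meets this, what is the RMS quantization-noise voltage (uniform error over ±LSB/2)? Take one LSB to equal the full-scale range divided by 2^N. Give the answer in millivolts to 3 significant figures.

The full-scale span is 9.39 − (0.69) = 8.7 V.
Solving 6.02 N ≥ 69.9 − 1.76: N ≥ 11.319. Round up → N = 12.
One LSB is 8.7 V / 4096 = 2.1240 mV.
RMS noise = LSB/√12 = 0.613 mV.

0.613 mV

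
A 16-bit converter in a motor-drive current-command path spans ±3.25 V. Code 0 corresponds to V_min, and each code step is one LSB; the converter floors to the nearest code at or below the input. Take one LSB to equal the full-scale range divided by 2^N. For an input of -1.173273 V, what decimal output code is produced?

20938

Span: 3.25 V − (-3.25 V) = 6.5 V. LSB = 6.5 V / 2^16 ≈ 99.18 µV.
(V_in − V_min) × 2^16/range = (-1.173273 − (-3.25)) × 65536/6.5 = 20938.520.
Floor → code = 20938.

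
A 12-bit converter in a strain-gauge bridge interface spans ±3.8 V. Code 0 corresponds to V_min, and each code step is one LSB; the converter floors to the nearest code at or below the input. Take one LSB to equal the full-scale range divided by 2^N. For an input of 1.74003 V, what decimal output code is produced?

2985

Range = 3.8 − (-3.8) = 7.6 V. LSB = 7.6 V / 2^12 ≈ 1.855 mV.
code = ⌊(V_in − V_min)/LSB⌋ = ⌊(V_in − V_min) × 2^12 / range⌋
     = ⌊(1.74003 − (-3.8)) × 4096 / 7.6⌋ = ⌊5.54003 × 4096/7.6⌋
     = ⌊2985.785⌋ = 2985.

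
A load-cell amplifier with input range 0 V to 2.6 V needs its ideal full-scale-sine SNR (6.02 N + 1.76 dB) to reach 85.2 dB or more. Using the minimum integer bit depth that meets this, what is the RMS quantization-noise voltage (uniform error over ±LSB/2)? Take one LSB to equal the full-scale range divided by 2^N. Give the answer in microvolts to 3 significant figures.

45.8 µV

Range is 2.6 V.
Required N = ⌈(85.2 − 1.76)/6.02⌉ = ⌈13.860⌉ = 14.
One LSB is 2.6 V / 16384 = 158.69 µV.
RMS noise = LSB/√12 = 45.8 µV.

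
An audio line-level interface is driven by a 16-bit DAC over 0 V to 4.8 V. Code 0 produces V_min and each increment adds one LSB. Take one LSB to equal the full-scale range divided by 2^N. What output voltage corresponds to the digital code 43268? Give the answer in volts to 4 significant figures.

3.169 V

Full-scale range = 4.8 V. LSB = 4.8 V / 2^16.
Output = V_min + (43268/65536) × range = 0 + 0.660217 × 4.8 V
      = 0 V + 3.16904 V = 3.16904 V.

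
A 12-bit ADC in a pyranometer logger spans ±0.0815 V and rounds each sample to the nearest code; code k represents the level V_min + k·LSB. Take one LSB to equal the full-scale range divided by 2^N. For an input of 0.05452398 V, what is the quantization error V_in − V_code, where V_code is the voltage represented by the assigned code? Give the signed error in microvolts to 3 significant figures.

+4.94 µV

Span: 0.0815 V − (-0.0815 V) = 0.163 V. LSB = 0.163 V / 2^12 ≈ 39.79 µV.
(V_in − V_min)/LSB = (0.05452398 − (-0.0815)) × 4096/0.163 = 3418.1241 → nearest code k = 3418.
V_code = -0.0815 + (3418/4096) × 0.163 = 0.05451904297 V.
Error = V_in − V_code = 0.05452398 − (0.05451904297) = +4.94 µV.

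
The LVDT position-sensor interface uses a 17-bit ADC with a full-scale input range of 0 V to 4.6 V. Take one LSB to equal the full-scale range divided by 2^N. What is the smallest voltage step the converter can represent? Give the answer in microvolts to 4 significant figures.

Full-scale range = 4.6 V.
There are 2^17 = 131072 steps.
LSB = 4.6 V / 2^17 = 35.10 µV.

35.10 µV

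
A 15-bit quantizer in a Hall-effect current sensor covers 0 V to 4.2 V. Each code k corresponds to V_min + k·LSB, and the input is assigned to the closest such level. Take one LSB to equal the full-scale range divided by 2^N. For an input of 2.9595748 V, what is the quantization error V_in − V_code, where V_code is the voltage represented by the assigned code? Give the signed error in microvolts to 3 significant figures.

Span = 4.2 V. LSB = 4.2 V / 2^15 ≈ 128.2 µV.
Position in LSBs: (2.9595748 − (0)) × 32768/4.2 = 23090.3207; rounding gives k = 23090.
Reconstructed level: 0 + 23090 × 4.2/32768 V = 2.9595336914 V.
V_in − V_code = 2.9595748 − (2.9595336914) = +41.1 µV.

+41.1 µV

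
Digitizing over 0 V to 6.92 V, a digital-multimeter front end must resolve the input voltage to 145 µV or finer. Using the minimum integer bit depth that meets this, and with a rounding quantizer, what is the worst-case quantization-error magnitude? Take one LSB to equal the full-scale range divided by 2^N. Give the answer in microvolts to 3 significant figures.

Full-scale range = 6.92 V.
Need 2^N ≥ 6.92 V / 145 µV = 47720 → N_min = 16.
LSB = 6.92 V / 2^16 = 105.59 µV.
|e|_max = LSB/2 = 52.8 µV.

52.8 µV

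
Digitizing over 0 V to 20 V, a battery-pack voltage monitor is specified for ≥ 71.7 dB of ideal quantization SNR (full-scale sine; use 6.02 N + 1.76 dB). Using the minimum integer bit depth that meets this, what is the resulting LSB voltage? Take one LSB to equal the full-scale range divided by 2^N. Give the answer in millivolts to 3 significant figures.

Full-scale range = 20 V.
6.02 N + 1.76 ≥ 71.7 gives N ≥ 11.618, so the minimum integer is 12.
One LSB is 20 V / 4096 = 4.88 mV.

4.88 mV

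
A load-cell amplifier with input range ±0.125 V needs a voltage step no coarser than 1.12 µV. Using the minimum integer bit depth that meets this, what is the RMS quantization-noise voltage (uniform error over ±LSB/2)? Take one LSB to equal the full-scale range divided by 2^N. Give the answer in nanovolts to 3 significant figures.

Full-scale range = 0.125 V − (-0.125 V) = 0.25 V.
Levels needed ≥ 0.25/1.12 µV = 223200. 2^18 = 262144 suffices, so N_min = 18.
LSB = 0.25 V / 2^18 = 0.95367 µV.
RMS noise = LSB/√12 = 275 nV.

275 nV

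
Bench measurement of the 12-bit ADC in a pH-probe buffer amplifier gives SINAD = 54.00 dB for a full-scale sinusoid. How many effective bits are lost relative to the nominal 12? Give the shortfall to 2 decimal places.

Effective bits = (54.00 − 1.76)/6.02 = 8.6777.
12 − 8.6777 = 3.32 bits below nominal.

3.32 bits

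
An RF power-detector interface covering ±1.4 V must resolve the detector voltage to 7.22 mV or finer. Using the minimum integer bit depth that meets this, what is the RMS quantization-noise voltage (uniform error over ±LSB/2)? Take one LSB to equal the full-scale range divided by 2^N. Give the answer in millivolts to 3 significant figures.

1.58 mV

Full-scale range = 1.4 V − (-1.4 V) = 2.8 V.
Levels needed ≥ 2.8/7.22 mV = 387.8. 2^9 = 512 suffices, so N_min = 9.
LSB = 2.8 V / 2^9 = 5.4688 mV.
σ_q = LSB/√12 = 5.4688 mV/3.4641 = 1.58 mV.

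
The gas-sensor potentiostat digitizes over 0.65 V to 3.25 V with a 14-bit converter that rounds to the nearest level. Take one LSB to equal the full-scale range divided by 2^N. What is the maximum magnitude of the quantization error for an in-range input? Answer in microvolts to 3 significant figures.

Full-scale range = 3.25 V − (0.65 V) = 2.6 V.
One LSB is 2.6 V / 16384 = 158.69 µV.
A rounding quantizer has |error| ≤ LSB/2 = 79.3 µV.

79.3 µV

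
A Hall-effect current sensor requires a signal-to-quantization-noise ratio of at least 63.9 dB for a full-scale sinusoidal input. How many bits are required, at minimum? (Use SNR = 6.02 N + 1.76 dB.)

N ≥ (63.9 − 1.76)/6.02 = 10.322 → N_min = 11.

11 bits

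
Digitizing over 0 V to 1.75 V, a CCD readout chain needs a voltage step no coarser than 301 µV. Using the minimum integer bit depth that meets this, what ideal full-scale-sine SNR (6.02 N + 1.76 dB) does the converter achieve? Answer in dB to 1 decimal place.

V_FS = 1.75 V.
Need 2^N ≥ 1.75 V / 301 µV = 5814 → N_min = 13.
6.02(13) + 1.76 = 80.02 dB.

80.0 dB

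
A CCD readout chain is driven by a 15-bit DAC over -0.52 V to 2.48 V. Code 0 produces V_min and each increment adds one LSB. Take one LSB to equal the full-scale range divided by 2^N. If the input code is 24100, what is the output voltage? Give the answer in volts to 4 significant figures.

1.686 V

Full-scale range = 2.48 V − (-0.52 V) = 3 V. LSB = 3 V / 2^15.
Output = V_min + (24100/32768) × range = -0.52 + 0.735474 × 3 V
      = -0.52 + 2.20642 = 1.68642 V.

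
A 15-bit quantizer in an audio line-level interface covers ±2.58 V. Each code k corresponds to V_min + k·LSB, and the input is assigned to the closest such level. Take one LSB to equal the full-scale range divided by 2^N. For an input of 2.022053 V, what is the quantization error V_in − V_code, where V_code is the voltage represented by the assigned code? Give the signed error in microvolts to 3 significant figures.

Range = 2.58 − (-2.58) = 5.16 V. LSB = 5.16 V / 2^15 ≈ 157.5 µV.
Position in LSBs: (2.022053 − (-2.58)) × 32768/5.16 = 29224.8203; rounding gives k = 29225.
Reconstructed level: -2.58 + 29225 × 5.16/32768 V = 2.0220812988 V.
e = 2.022053 − (2.0220812988) = −28.3 µV.

−28.3 µV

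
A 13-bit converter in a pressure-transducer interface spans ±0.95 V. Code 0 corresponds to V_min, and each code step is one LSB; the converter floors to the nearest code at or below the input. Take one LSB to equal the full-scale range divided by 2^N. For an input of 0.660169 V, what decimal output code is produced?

6942

The full-scale span is 0.95 − (-0.95) = 1.9 V. LSB = 1.9 V / 2^13 ≈ 231.9 µV.
(V_in − V_min) × 2^13/range = (0.660169 − (-0.95)) × 8192/1.9 = 6942.371.
Floor → code = 6942.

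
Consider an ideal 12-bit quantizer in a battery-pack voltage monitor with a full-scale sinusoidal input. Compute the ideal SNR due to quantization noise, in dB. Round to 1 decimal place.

74.0 dB

Ideal quantization SNR: 6.02 × 12 + 1.76 dB = 74.0 dB.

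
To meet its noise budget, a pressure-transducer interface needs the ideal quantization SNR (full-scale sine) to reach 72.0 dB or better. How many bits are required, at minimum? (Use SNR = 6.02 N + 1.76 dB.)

12 bits

Required N = ⌈(72.0 − 1.76)/6.02⌉ = ⌈11.668⌉ = 12.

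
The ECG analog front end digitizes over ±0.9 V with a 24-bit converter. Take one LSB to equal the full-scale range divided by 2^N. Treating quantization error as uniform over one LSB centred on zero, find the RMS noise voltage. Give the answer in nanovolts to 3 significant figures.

Full-scale range = 0.9 V − (-0.9 V) = 1.8 V.
One LSB is 1.8 V / 16777216 = 107.29 nV.
RMS of a uniform error over width LSB is LSB/√12 = 31.0 nV.

31.0 nV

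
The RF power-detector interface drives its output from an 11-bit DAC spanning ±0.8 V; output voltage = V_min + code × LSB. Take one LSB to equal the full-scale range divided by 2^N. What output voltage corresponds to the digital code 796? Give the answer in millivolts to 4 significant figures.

-178.1 mV

Full-scale range = 0.8 V − (-0.8 V) = 1.6 V. LSB = 1.6 V / 2^11.
V_out = -0.8 + 796 × (1.6/2048) V
      = -0.8 V + 0.621875 V = -0.178125 V.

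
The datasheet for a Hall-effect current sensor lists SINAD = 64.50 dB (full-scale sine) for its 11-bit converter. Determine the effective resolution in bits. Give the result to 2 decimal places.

ENOB = (SINAD − 1.76) / 6.02 = (64.50 − 1.76) / 6.02 = 62.74 / 6.02 = 10.4219.

10.42 bits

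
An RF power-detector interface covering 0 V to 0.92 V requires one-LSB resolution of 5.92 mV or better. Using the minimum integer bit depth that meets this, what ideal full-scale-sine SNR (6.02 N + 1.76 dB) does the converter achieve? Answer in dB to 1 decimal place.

Span = 0.92 V.
0.92 V / 5.92 mV = 155.4. Since 2^7 = 128 and 2^8 = 256, N = 8.
Ideal SNR at N = 8: 6.02·8 + 1.76 = 49.9 dB.

49.9 dB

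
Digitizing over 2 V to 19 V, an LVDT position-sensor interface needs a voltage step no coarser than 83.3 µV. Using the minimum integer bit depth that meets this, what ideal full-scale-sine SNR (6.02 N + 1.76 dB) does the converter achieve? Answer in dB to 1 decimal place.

110.1 dB

Range = 19 − (2) = 17 V.
Need 2^N ≥ 17 V / 83.3 µV = 204100 → N_min = 18.
Ideal SNR at N = 18: 6.02·18 + 1.76 = 110.1 dB.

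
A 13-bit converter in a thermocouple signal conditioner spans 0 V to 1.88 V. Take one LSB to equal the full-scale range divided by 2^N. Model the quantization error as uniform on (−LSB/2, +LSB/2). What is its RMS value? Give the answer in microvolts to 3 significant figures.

66.2 µV

Span = 1.88 V.
LSB = 1.88 V / 2^13 = 229.49 µV.
For a uniform distribution on [−LSB/2, +LSB/2], V_rms = LSB/√12 = 229.49 µV/3.4641 = 66.2 µV.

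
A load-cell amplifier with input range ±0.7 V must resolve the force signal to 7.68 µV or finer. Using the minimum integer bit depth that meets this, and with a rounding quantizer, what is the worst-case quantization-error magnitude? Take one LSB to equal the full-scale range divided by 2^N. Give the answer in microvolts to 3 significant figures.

2.67 µV

Span: 0.7 V − (-0.7 V) = 1.4 V.
Levels needed ≥ 1.4/7.68 µV = 182300. 2^18 = 262144 suffices, so N_min = 18.
LSB = 1.4 V ÷ 2^18 = 1.4/262144 V = 5.3406 µV.
Max error for round-to-nearest is LSB/2 = 2.67 µV.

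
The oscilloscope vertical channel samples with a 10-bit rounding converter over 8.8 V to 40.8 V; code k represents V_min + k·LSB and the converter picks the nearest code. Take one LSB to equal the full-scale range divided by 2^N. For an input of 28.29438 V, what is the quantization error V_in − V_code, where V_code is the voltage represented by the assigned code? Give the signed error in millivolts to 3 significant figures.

−5.62 mV

Full-scale range = 40.8 V − (8.8 V) = 32 V. LSB = 32 V / 2^10 ≈ 31.25 mV.
Position in LSBs: (28.29438 − (8.8)) × 1024/32 = 623.8202; rounding gives k = 624.
Reconstructed level: 8.8 + 624 × 32/1024 V = 28.30000000 V.
V_in − V_code = 28.29438 − (28.30000000) = −5.62 mV.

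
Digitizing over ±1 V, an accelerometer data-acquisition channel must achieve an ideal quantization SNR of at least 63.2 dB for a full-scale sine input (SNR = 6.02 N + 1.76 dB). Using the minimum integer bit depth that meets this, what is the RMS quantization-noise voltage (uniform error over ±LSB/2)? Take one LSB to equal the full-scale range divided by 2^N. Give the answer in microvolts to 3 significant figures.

282 µV

Range = 1 − (-1) = 2 V.
Required N = ⌈(63.2 − 1.76)/6.02⌉ = ⌈10.206⌉ = 11.
LSB = 2 V / 2^11 = 0.97656 mV.
RMS noise = LSB/√12 = 282 µV.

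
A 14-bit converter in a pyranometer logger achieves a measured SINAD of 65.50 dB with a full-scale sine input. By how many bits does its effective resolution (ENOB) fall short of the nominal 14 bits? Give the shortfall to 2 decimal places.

ENOB = (SINAD − 1.76)/6.02 = (65.50 − 1.76)/6.02 = 10.5880 bits.
Shortfall = 14 − 10.5880 = 3.4120 bits.

3.41 bits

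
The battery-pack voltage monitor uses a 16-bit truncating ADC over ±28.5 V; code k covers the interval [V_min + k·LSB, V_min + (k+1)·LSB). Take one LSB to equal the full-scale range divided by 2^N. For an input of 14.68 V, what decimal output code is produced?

Span: 28.5 V − (-28.5 V) = 57 V. LSB = 57 V / 2^16 ≈ 0.8698 mV.
(V_in − V_min) × 2^16/range = (14.68 − (-28.5)) × 65536/57 = 49646.394.
Floor → code = 49646.

49646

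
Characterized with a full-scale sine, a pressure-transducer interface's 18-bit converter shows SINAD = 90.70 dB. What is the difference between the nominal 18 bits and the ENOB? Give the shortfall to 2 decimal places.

N_eff = (90.70 − 1.76)/6.02 = 14.7741 bits.
18 − 14.7741 = 3.23 bits below nominal.

3.23 bits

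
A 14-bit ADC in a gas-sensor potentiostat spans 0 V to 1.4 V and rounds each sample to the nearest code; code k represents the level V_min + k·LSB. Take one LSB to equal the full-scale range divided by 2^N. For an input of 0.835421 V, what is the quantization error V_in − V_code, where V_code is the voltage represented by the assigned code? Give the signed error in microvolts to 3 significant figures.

−16.0 µV

Range is 1.4 V. LSB = 1.4 V / 2^14 ≈ 85.45 µV.
(V_in − V_min)/LSB = (0.835421 − (0)) × 16384/1.4 = 9776.8126 → nearest code k = 9777.
V_code = 0 + (9777/16384) × 1.4 = 0.83543701172 V.
e = 0.835421 − (0.83543701172) = −16.0 µV.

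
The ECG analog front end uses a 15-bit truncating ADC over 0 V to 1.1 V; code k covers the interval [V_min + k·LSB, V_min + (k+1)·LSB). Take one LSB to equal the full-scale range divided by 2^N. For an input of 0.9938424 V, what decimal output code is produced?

V_FS = 1.1 V. LSB = 1.1 V / 2^15 ≈ 33.57 µV.
code = ⌊(V_in − V_min)/LSB⌋ = ⌊(V_in − V_min) × 2^15 / range⌋
     = ⌊(0.9938424 − (0)) × 32768 / 1.1⌋ = ⌊0.9938424 × 32768/1.1⌋
     = ⌊29605.662⌋ = 29605.

29605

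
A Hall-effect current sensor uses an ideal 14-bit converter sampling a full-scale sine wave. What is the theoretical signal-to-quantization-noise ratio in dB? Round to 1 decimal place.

86.0 dB

SNR = 6.02·14 + 1.76 = 86.04 dB.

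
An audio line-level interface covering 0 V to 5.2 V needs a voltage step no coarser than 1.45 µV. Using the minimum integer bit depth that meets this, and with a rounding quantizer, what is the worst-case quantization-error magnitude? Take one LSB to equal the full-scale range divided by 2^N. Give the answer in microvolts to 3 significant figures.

0.620 µV

V_FS = 5.2 V.
Need 2^N ≥ 5.2 V / 1.45 µV = 3.586e6 → N_min = 22.
LSB = 5.2 V / 2^22 = 1.2398 µV.
|e|_max = LSB/2 = 0.620 µV.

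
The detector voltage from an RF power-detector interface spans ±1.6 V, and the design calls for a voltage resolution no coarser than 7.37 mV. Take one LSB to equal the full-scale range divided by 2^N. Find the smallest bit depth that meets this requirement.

Span: 1.6 V − (-1.6 V) = 3.2 V.
Required number of levels: 3.2/7.37 mV = 434.19; smallest N with 2^N ≥ that is 9.

9 bits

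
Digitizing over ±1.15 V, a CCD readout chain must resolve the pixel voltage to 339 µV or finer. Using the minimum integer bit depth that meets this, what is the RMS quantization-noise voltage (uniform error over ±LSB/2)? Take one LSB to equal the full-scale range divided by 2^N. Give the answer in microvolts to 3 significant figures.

The full-scale span is 1.15 − (-1.15) = 2.3 V.
2.3 V / 339 µV = 6785. Since 2^12 = 4096 and 2^13 = 8192, N = 13.
LSB = 2.3 V / 2^13 = 280.76 µV.
RMS noise = LSB/√12 = 81.0 µV.

81.0 µV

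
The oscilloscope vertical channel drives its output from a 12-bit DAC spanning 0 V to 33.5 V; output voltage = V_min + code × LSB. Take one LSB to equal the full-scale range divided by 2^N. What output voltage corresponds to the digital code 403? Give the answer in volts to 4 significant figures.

3.296 V

Range is 33.5 V. LSB = 33.5 V / 2^12.
V_out = 0 + 403 × (33.5/4096) V
      = 0 + 3.29602 = 3.29602 V.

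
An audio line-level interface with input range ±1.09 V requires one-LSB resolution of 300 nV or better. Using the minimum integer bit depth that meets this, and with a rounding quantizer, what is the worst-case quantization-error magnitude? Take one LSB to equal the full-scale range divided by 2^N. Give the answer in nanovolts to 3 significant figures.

130 nV

Span: 1.09 V − (-1.09 V) = 2.18 V.
Required number of levels: 2.18/300 nV = 7.2667e6; smallest N with 2^N ≥ that is 23.
LSB = 2.18 V ÷ 2^23 = 2.18/8388608 V = 259.88 nV.
|e|_max = LSB/2 = 130 nV.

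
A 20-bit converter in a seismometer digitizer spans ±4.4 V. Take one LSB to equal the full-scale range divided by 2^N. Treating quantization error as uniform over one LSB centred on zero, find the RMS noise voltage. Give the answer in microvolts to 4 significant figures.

Range = 4.4 − (-4.4) = 8.8 V.
LSB = 8.8 V ÷ 2^20 = 8.8/1048576 V = 8.39233 µV.
For a uniform distribution on [−LSB/2, +LSB/2], V_rms = LSB/√12 = 8.39233 µV/3.4641 = 2.423 µV.

2.423 µV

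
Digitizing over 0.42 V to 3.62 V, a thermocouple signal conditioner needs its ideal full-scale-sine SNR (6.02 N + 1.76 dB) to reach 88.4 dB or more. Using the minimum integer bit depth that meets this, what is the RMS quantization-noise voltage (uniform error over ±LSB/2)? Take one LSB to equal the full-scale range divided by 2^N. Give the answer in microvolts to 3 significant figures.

28.2 µV

Span: 3.62 V − (0.42 V) = 3.2 V.
N ≥ (88.4 − 1.76)/6.02 = 14.392 → N_min = 15.
Step size = 3.2/32768 V = 97.656 µV.
RMS noise = LSB/√12 = 28.2 µV.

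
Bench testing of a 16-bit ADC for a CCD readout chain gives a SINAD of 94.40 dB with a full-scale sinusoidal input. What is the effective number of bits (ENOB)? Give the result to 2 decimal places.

ENOB = (SINAD − 1.76) / 6.02 = (94.40 − 1.76) / 6.02 = 92.64 / 6.02 = 15.3887.

15.39 bits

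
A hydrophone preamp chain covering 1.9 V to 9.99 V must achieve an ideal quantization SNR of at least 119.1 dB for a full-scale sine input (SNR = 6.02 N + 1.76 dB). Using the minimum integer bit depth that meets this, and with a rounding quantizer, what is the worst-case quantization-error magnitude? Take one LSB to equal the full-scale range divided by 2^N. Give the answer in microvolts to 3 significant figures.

Range = 9.99 − (1.9) = 8.09 V.
Solving 6.02 N ≥ 119.1 − 1.76: N ≥ 19.492. Round up → N = 20.
LSB = 8.09 V ÷ 2^20 = 8.09/1048576 V = 7.7152 µV.
Half an LSB is 3.86 µV.

3.86 µV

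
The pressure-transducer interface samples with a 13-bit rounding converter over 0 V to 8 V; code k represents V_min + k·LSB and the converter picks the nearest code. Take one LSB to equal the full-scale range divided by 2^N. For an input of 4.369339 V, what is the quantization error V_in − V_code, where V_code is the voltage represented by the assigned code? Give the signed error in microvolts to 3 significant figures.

+198 µV

Span = 8 V. LSB = 8 V / 2^13 ≈ 0.9766 mV.
(4.369339 − (0)) / LSB = 4.369339 × 8192/8 = 4474.2031. Nearest integer: k = 4474.
Reconstructed level: 0 + 4474 × 8/8192 V = 4.369140625 V.
e = 4.369339 − (4.369140625) = +198 µV.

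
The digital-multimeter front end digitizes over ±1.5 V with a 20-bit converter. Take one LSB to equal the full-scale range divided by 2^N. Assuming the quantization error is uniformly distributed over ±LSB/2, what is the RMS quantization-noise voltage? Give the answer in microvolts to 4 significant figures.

0.8259 µV

Span: 1.5 V − (-1.5 V) = 3 V.
LSB = 3 V / 2^20 = 2.86102 µV.
RMS of a uniform error over width LSB is LSB/√12 = 0.8259 µV.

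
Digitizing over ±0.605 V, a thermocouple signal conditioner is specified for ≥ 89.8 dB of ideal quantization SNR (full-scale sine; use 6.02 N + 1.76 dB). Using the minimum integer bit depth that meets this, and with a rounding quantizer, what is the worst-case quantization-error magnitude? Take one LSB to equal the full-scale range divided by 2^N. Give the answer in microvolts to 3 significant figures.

18.5 µV

Span: 0.605 V − (-0.605 V) = 1.21 V.
6.02 N + 1.76 ≥ 89.8 gives N ≥ 14.625, so the minimum integer is 15.
LSB = 1.21 V / 2^15 = 36.926 µV.
|e|_max = LSB/2 = 18.5 µV.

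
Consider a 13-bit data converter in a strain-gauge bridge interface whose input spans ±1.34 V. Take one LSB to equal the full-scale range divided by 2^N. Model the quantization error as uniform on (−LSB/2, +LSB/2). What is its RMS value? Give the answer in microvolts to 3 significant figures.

94.4 µV

The full-scale span is 1.34 − (-1.34) = 2.68 V.
One LSB is 2.68 V / 8192 = 327.15 µV.
RMS of a uniform error over width LSB is LSB/√12 = 94.4 µV.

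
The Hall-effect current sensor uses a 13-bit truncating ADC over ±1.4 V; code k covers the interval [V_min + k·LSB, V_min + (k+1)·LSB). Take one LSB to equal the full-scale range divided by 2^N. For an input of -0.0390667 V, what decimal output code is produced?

3981

The full-scale span is 1.4 − (-1.4) = 2.8 V. LSB = 2.8 V / 2^13 ≈ 341.8 µV.
code = ⌊(V_in − V_min)/LSB⌋ = ⌊(V_in − V_min) × 2^13 / range⌋
     = ⌊(-0.0390667 − (-1.4)) × 8192 / 2.8⌋ = ⌊1.3609333 × 8192/2.8⌋
     = ⌊3981.702⌋ = 3981.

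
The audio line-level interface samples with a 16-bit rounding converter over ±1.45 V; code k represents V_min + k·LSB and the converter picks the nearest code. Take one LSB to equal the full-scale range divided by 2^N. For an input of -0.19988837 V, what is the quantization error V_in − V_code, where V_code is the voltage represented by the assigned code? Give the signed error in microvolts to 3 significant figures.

Range = 1.45 − (-1.45) = 2.9 V. LSB = 2.9 V / 2^16 ≈ 44.25 µV.
(V_in − V_min)/LSB = (-0.19988837 − (-1.45)) × 65536/2.9 = 28250.7985 → nearest code k = 28251.
Reconstructed level: -1.45 + 28251 × 2.9/65536 V = -0.19987945557 V.
Error = V_in − V_code = -0.19988837 − (-0.19987945557) = −8.91 µV.

−8.91 µV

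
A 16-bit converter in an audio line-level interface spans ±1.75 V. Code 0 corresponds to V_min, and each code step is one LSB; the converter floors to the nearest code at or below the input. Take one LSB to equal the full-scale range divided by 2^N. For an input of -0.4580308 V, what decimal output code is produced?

24191

Full-scale range = 1.75 V − (-1.75 V) = 3.5 V. LSB = 3.5 V / 2^16 ≈ 53.41 µV.
V_in − V_min = -0.4580308 − (-1.75) = 1.2919692 V.
Divide by LSB: 1.2919692 × 65536/3.5 = 24191.5696.
Truncating gives code 24191.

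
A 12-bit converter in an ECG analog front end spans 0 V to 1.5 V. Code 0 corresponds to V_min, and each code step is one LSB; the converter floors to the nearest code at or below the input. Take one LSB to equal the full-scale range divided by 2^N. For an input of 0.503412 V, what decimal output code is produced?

1374

V_FS = 1.5 V. LSB = 1.5 V / 2^12 ≈ 366.2 µV.
V_in − V_min = 0.503412 − (0) = 0.503412 V.
Divide by LSB: 0.503412 × 4096/1.5 = 1374.6504.
Truncating gives code 1374.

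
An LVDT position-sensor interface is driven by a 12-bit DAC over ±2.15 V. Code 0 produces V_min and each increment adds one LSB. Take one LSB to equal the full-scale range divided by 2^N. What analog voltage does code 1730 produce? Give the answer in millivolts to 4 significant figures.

Span: 2.15 V − (-2.15 V) = 4.3 V. LSB = 4.3 V / 2^12.
V_out = -2.15 + 1730 × (4.3/4096) V
      = -2.15 V + 1.81616 V = -0.333838 V.

-333.8 mV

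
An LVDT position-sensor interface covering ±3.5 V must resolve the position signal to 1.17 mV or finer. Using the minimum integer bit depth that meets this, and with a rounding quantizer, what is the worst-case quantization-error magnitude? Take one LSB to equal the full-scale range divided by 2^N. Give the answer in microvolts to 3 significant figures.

Span: 3.5 V − (-3.5 V) = 7 V.
Need 2^N ≥ 7 V / 1.17 mV = 5983 → N_min = 13.
LSB = 7 V / 2^13 = 0.85449 mV.
Max error for round-to-nearest is LSB/2 = 427 µV.

427 µV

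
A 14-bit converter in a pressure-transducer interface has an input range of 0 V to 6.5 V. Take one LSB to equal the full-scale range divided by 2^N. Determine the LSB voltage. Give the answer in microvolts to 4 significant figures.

396.7 µV

V_FS = 6.5 V.
There are 2^14 = 16384 steps.
LSB = 6.5 V / 2^14 = 396.7 µV.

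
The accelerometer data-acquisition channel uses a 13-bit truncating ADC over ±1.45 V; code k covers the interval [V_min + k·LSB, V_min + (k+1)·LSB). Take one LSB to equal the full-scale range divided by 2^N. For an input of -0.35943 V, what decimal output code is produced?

Full-scale range = 1.45 V − (-1.45 V) = 2.9 V. LSB = 2.9 V / 2^13 ≈ 354.0 µV.
V_in − V_min = -0.35943 − (-1.45) = 1.09057 V.
Divide by LSB: 1.09057 × 8192/2.9 = 3080.6722.
Truncating gives code 3080.

3080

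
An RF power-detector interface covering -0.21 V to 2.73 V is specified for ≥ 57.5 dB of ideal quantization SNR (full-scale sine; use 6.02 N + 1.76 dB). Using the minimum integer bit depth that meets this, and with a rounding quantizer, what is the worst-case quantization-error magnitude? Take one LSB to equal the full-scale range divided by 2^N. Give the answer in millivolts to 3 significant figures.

1.44 mV

The full-scale span is 2.73 − (-0.21) = 2.94 V.
Required N = ⌈(57.5 − 1.76)/6.02⌉ = ⌈9.259⌉ = 10.
One LSB is 2.94 V / 1024 = 2.8711 mV.
|e|_max = LSB/2 = 1.44 mV.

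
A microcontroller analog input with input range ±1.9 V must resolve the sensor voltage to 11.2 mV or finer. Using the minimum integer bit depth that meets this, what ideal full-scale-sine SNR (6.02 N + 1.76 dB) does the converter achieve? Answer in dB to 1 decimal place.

55.9 dB

Full-scale range = 1.9 V − (-1.9 V) = 3.8 V.
3.8 V / 11.2 mV = 339.3. Since 2^8 = 256 and 2^9 = 512, N = 9.
SNR = 6.02 × 9 + 1.76 = 55.94 dB.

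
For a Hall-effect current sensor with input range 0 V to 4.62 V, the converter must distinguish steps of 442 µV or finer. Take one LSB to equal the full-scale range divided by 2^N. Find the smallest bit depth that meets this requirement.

14 bits

V_FS = 4.62 V.
4.62 V / 442 µV = 10450. Since 2^13 = 8192 and 2^14 = 16384, N = 14.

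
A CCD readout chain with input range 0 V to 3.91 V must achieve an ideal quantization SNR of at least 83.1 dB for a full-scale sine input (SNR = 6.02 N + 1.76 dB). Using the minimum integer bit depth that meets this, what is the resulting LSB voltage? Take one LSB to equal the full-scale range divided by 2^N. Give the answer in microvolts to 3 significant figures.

239 µV

Range is 3.91 V.
Required N = ⌈(83.1 − 1.76)/6.02⌉ = ⌈13.512⌉ = 14.
Step size = 3.91/16384 V = 239 µV.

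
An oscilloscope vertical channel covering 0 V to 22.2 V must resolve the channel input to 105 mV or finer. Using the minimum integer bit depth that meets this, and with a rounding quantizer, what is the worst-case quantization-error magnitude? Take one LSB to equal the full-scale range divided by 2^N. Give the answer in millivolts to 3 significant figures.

Span = 22.2 V.
Levels needed ≥ 22.2/105 mV = 211.4. 2^8 = 256 suffices, so N_min = 8.
Step size = 22.2/256 V = 86.719 mV.
Half an LSB is 43.4 mV.

43.4 mV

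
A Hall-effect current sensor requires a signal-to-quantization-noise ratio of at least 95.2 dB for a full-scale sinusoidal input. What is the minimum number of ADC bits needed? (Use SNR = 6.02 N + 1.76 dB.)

16 bits

6.02 N + 1.76 ≥ 95.2 gives N ≥ 15.522, so the minimum integer is 16.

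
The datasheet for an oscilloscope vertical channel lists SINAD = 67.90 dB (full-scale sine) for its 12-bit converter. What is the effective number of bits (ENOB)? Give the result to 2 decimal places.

Inverting SNR = 6.02 N + 1.76: N_eff = (67.90 − 1.76)/6.02 = 10.9867.

10.99 bits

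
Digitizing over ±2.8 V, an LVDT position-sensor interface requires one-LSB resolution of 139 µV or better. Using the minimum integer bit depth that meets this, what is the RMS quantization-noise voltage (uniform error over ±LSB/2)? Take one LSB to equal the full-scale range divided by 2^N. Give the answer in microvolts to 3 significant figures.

Full-scale range = 2.8 V − (-2.8 V) = 5.6 V.
Levels needed ≥ 5.6/139 µV = 40290. 2^16 = 65536 suffices, so N_min = 16.
One LSB is 5.6 V / 65536 = 85.449 µV.
V_rms = LSB/√12 = 24.7 µV.

24.7 µV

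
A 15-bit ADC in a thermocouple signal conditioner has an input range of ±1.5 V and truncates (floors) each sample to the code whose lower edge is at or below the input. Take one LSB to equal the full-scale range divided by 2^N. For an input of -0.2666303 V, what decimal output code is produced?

13471

The full-scale span is 1.5 − (-1.5) = 3 V. LSB = 3 V / 2^15 ≈ 91.55 µV.
(V_in − V_min) × 2^15/range = (-0.2666303 − (-1.5)) × 32768/3 = 13471.686.
Floor → code = 13471.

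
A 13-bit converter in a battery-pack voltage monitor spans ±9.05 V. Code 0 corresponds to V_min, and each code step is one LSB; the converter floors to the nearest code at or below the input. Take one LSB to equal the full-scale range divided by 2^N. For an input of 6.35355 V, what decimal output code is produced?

6971

Range = 9.05 − (-9.05) = 18.1 V. LSB = 18.1 V / 2^13 ≈ 2.209 mV.
(V_in − V_min) × 2^13/range = (6.35355 − (-9.05)) × 8192/18.1 = 6971.596.
Floor → code = 6971.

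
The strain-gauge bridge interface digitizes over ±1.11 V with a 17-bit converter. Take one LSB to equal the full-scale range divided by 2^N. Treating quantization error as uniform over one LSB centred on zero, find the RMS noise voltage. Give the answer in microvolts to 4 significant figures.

4.889 µV

The full-scale span is 1.11 − (-1.11) = 2.22 V.
One LSB is 2.22 V / 131072 = 16.9373 µV.
σ_q = LSB/√12 = 16.9373 µV/3.4641 = 4.889 µV.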